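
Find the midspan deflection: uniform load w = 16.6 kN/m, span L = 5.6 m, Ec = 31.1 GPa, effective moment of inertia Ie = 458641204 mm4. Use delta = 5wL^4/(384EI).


Convert: L = 5.6 m = 5600 mm, Ec = 31.1 GPa = 31100 MPa
delta = 5 * 16.6 * 5600^4 / (384 * 31100 * 458641204)
= 14.9 mm

14.9


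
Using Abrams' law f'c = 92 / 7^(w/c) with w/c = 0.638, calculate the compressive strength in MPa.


f'c = 92 / 7^0.638
= 92 / 3.461
= 26.58 MPa

26.58


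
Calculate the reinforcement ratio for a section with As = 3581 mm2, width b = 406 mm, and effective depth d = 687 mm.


rho = As / (b * d)
= 3581 / (406 * 687)
= 0.0128

0.0128


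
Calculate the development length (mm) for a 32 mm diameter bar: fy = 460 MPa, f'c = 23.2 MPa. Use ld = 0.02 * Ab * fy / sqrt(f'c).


Ab = pi * 32^2 / 4 = 804.248 mm2
ld = 0.02 * 804.248 * 460 / sqrt(23.2)
= 1536.2 mm

1536.2


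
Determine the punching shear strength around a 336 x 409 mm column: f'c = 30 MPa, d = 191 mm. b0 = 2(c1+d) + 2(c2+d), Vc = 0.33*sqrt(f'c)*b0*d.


b0 = 2*(336 + 191) + 2*(409 + 191) = 2254 mm
Vc = 0.33 * sqrt(30) * 2254 * 191 / 1000
= 778.15 kN

778.15


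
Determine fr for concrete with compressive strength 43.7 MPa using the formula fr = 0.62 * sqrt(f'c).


fr = 0.62 * sqrt(43.7)
= 4.099 MPa

4.099


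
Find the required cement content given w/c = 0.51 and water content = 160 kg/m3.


Cement = water / (w/c)
= 160 / 0.51
= 313.7 kg/m3

313.7


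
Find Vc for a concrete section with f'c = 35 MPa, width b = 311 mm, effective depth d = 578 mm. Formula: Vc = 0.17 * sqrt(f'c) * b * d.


Vc = 0.17 * sqrt(35) * 311 * 578 / 1000
= 180.79 kN

180.79


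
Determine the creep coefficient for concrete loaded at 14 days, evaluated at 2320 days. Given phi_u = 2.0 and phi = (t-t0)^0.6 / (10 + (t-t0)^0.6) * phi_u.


dt = 2320 - 14 = 2306
phi = 2306^0.6 / (10 + 2306^0.6) * 2.0
= 1.825

1.825


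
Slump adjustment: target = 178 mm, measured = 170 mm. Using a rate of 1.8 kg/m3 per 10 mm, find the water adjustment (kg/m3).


Difference = 178 - 170 = 8 mm
Water adjustment = 8 * 1.8 / 10 = 1.4 kg/m3

1.4


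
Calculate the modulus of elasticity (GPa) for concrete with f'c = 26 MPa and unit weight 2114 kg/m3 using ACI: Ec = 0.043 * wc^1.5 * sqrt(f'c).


Ec = 0.043 * 2114^1.5 * sqrt(26) / 1000
= 21.31 GPa

21.31


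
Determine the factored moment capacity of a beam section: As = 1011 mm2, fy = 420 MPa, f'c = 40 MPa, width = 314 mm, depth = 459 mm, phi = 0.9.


a = As * fy / (0.85 * f'c * b)
= 1011 * 420 / (0.85 * 40 * 314)
= 39.7733 mm
Mn = As * fy * (d - a/2) / 10^6
= 186.4563 kN-m
phi*Mn = 0.9 * 186.4563 = 167.81 kN-m

167.81


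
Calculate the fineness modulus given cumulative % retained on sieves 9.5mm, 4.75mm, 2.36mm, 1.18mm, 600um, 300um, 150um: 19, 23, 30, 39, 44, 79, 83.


FM = sum(cumulative % retained) / 100
= 317 / 100
= 3.17

3.17


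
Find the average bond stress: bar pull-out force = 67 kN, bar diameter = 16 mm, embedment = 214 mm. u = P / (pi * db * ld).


u = P / (pi * db * ld)
= 67 * 1000 / (pi * 16 * 214)
= 6.229 MPa

6.229


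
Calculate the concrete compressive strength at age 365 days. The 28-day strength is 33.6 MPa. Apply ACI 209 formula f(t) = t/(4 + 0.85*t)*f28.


f(365) = 365 / (4 + 0.85 * 365) * 33.6
= 365 / 314.25 * 33.6
= 39.03 MPa

39.03


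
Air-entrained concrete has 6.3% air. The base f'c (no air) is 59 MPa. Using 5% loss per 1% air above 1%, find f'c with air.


Strength loss = (6.3 - 1) * 5 = 26.5%
f'c = 59 * (1 - 26.5/100)
= 43.37 MPa

43.37


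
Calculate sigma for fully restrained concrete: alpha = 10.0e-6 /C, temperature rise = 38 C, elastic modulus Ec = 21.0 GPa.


sigma = alpha * dT * Ec
= 10.0e-6 * 38 * 21.0 * 1000
= 7.98 MPa

7.98


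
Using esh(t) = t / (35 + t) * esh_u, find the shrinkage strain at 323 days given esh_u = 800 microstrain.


esh(323) = 323 / (35 + 323) * 800
= 323 / 358 * 800
= 721.8 microstrain

721.8


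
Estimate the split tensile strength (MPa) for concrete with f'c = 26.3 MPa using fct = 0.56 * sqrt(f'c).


fct = 0.56 * sqrt(26.3)
= 0.56 * 5.128
= 2.872 MPa

2.872


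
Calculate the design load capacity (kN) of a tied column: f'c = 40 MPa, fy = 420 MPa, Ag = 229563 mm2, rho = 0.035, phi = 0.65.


Ast = rho * Ag = 0.035 * 229563 = 8034.705 mm2
phi*Pn = 0.65 * 0.80 * (0.85 * 40 * (229563 - 8034.705) + 420 * 8034.705) / 1000
= 5671.4 kN

5671.4


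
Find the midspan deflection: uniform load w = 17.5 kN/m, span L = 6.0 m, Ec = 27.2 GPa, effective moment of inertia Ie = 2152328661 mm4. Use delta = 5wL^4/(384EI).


Convert: L = 6.0 m = 6000 mm, Ec = 27.2 GPa = 27200 MPa
delta = 5 * 17.5 * 6000^4 / (384 * 27200 * 2152328661)
= 5.04 mm

5.04


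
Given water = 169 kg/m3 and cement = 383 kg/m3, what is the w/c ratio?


w/c = water / cement
w/c = 169 / 383 = 0.441

0.441


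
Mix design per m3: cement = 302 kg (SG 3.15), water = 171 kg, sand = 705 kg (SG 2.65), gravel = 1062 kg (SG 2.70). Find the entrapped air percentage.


Vol cement = 302 / (3.15 * 1000) = 0.095873 m3
Vol water = 171 / 1000 = 0.171 m3
Vol sand = 705 / (2.65 * 1000) = 0.266038 m3
Vol gravel = 1062 / (2.70 * 1000) = 0.393333 m3
Total solid + water volume = 0.926244 m3
Air = (1 - 0.926244) * 100 = 7.38%

7.38


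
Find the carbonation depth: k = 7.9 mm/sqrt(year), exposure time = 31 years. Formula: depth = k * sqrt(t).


depth = k * sqrt(t)
= 7.9 * sqrt(31)
= 43.99 mm

43.99


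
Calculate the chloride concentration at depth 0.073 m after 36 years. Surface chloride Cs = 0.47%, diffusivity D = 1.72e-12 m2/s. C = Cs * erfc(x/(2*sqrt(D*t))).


t_seconds = 36 * 365.25 * 24 * 3600 = 1136073600.0 s
arg = 0.073 / (2 * sqrt(1.72e-12 * 1136073600.0))
= 0.8257
erfc(0.8257) = 0.2429
C = 0.47 * 0.2429 = 0.1142%

0.1142


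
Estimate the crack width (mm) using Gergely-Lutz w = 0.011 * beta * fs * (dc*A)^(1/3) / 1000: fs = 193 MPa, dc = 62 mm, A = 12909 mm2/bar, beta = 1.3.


w = 0.011 * beta * fs * (dc * A)^(1/3) / 1000
= 0.011 * 1.3 * 193 * (62 * 12909)^(1/3) / 1000
= 0.256 mm

0.256


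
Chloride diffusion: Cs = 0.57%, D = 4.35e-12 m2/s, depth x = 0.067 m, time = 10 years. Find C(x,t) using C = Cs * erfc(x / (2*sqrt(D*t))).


t_seconds = 10 * 365.25 * 24 * 3600 = 315576000.0 s
arg = 0.067 / (2 * sqrt(4.35e-12 * 315576000.0))
= 0.9042
erfc(0.9042) = 0.201
C = 0.57 * 0.201 = 0.1146%

0.1146


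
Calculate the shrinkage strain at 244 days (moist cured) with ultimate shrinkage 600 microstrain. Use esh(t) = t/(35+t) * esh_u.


esh(244) = 244 / (35 + 244) * 600
= 244 / 279 * 600
= 524.7 microstrain

524.7


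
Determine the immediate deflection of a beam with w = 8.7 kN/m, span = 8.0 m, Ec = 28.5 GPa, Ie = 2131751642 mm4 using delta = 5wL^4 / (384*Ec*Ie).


Convert: L = 8.0 m = 8000 mm, Ec = 28.5 GPa = 28500 MPa
delta = 5 * 8.7 * 8000^4 / (384 * 28500 * 2131751642)
= 7.64 mm

7.64


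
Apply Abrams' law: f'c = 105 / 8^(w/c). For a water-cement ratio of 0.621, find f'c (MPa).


f'c = 105 / 8^0.621
= 105 / 3.638
= 28.86 MPa

28.86


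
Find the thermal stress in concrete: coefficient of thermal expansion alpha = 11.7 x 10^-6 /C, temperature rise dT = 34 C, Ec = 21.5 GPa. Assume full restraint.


sigma = alpha * dT * Ec
= 11.7e-6 * 34 * 21.5 * 1000
= 8.553 MPa

8.553


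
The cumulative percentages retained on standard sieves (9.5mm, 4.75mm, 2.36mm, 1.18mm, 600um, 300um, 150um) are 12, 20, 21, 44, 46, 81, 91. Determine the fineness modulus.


FM = sum(cumulative % retained) / 100
= 315 / 100
= 3.15

3.15


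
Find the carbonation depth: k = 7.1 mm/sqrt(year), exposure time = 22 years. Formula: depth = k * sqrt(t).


depth = k * sqrt(t)
= 7.1 * sqrt(22)
= 33.3 mm

33.3


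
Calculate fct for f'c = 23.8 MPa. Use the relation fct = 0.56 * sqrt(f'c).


fct = 0.56 * sqrt(23.8)
= 0.56 * 4.879
= 2.732 MPa

2.732


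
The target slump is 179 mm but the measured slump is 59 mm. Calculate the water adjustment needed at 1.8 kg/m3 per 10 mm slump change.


Difference = 179 - 59 = 120 mm
Water adjustment = 120 * 1.8 / 10 = 21.6 kg/m3

21.6


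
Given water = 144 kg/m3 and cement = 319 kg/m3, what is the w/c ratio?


w/c = water / cement
w/c = 144 / 319 = 0.451

0.451


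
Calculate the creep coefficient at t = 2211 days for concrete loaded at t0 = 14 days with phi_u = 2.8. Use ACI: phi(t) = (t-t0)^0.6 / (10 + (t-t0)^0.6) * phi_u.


dt = 2211 - 14 = 2197
phi = 2197^0.6 / (10 + 2197^0.6) * 2.8
= 2.548

2.548


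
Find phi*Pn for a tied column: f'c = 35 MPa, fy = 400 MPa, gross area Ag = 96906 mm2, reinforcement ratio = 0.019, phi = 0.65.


Ast = rho * Ag = 0.019 * 96906 = 1841.214 mm2
phi*Pn = 0.65 * 0.80 * (0.85 * 35 * (96906 - 1841.214) + 400 * 1841.214) / 1000
= 1853.62 kN

1853.62


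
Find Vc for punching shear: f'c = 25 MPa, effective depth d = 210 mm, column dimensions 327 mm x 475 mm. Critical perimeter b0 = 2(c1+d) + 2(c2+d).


b0 = 2*(327 + 210) + 2*(475 + 210) = 2444 mm
Vc = 0.33 * sqrt(25) * 2444 * 210 / 1000
= 846.85 kN

846.85


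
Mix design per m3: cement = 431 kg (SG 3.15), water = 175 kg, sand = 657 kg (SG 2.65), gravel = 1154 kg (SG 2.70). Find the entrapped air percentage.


Vol cement = 431 / (3.15 * 1000) = 0.136825 m3
Vol water = 175 / 1000 = 0.175 m3
Vol sand = 657 / (2.65 * 1000) = 0.247925 m3
Vol gravel = 1154 / (2.70 * 1000) = 0.427407 m3
Total solid + water volume = 0.987157 m3
Air = (1 - 0.987157) * 100 = 1.28%

1.28


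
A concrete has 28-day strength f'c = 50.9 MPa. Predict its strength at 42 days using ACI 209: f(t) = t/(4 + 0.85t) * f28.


f(42) = 42 / (4 + 0.85 * 42) * 50.9
= 42 / 39.7 * 50.9
= 53.85 MPa

53.85


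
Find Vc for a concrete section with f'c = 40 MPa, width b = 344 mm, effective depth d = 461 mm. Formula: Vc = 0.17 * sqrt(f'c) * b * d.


Vc = 0.17 * sqrt(40) * 344 * 461 / 1000
= 170.51 kN

170.51


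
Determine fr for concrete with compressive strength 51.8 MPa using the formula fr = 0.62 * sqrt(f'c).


fr = 0.62 * sqrt(51.8)
= 4.462 MPa

4.462


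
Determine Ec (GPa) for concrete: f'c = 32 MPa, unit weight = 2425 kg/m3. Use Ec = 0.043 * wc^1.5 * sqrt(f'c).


Ec = 0.043 * 2425^1.5 * sqrt(32) / 1000
= 29.05 GPa

29.05


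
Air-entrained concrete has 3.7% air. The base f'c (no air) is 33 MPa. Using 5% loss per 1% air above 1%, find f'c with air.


Strength loss = (3.7 - 1) * 5 = 13.5%
f'c = 33 * (1 - 13.5/100)
= 28.54 MPa

28.54


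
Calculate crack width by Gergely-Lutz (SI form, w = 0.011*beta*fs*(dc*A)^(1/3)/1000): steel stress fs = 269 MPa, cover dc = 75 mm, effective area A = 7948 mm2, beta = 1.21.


w = 0.011 * beta * fs * (dc * A)^(1/3) / 1000
= 0.011 * 1.21 * 269 * (75 * 7948)^(1/3) / 1000
= 0.301 mm

0.301


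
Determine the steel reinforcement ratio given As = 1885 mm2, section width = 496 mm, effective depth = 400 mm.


rho = As / (b * d)
= 1885 / (496 * 400)
= 0.0095

0.0095


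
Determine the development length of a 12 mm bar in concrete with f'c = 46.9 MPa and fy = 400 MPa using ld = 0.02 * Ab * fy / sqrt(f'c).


Ab = pi * 12^2 / 4 = 113.097 mm2
ld = 0.02 * 113.097 * 400 / sqrt(46.9)
= 132.1 mm

132.1


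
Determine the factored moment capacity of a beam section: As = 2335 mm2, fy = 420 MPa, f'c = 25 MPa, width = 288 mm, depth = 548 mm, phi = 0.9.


a = As * fy / (0.85 * f'c * b)
= 2335 * 420 / (0.85 * 25 * 288)
= 160.2451 mm
Mn = As * fy * (d - a/2) / 10^6
= 458.8474 kN-m
phi*Mn = 0.9 * 458.8474 = 412.96 kN-m

412.96


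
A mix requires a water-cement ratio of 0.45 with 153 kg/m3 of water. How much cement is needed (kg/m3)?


Cement = water / (w/c)
= 153 / 0.45
= 340.0 kg/m3

340.0


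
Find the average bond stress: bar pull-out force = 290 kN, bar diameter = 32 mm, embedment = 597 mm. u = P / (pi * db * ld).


u = P / (pi * db * ld)
= 290 * 1000 / (pi * 32 * 597)
= 4.832 MPa

4.832


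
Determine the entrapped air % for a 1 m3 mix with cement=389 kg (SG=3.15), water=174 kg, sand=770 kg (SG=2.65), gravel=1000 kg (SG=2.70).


Vol cement = 389 / (3.15 * 1000) = 0.123492 m3
Vol water = 174 / 1000 = 0.174 m3
Vol sand = 770 / (2.65 * 1000) = 0.290566 m3
Vol gravel = 1000 / (2.70 * 1000) = 0.37037 m3
Total solid + water volume = 0.958428 m3
Air = (1 - 0.958428) * 100 = 4.16%

4.16


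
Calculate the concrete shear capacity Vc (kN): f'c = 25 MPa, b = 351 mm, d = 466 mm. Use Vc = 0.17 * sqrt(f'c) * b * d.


Vc = 0.17 * sqrt(25) * 351 * 466 / 1000
= 139.03 kN

139.03


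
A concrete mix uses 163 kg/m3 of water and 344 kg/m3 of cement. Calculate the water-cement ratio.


w/c = water / cement
w/c = 163 / 344 = 0.474

0.474


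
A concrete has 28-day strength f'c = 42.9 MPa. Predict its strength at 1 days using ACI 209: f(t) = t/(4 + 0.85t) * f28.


f(1) = 1 / (4 + 0.85 * 1) * 42.9
= 1 / 4.85 * 42.9
= 8.85 MPa

8.85


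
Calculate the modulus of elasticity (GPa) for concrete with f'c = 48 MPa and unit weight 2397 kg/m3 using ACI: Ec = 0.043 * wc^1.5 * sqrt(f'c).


Ec = 0.043 * 2397^1.5 * sqrt(48) / 1000
= 34.96 GPa

34.96


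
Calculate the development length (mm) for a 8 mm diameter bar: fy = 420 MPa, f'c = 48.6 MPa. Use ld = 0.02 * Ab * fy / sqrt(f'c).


Ab = pi * 8^2 / 4 = 50.265 mm2
ld = 0.02 * 50.265 * 420 / sqrt(48.6)
= 60.6 mm

60.6


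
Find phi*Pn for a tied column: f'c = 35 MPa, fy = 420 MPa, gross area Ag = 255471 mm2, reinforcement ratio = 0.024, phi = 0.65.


Ast = rho * Ag = 0.024 * 255471 = 6131.304 mm2
phi*Pn = 0.65 * 0.80 * (0.85 * 35 * (255471 - 6131.304) + 420 * 6131.304) / 1000
= 5196.36 kN

5196.36


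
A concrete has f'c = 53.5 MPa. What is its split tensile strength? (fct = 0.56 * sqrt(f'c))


fct = 0.56 * sqrt(53.5)
= 0.56 * 7.314
= 4.096 MPa

4.096


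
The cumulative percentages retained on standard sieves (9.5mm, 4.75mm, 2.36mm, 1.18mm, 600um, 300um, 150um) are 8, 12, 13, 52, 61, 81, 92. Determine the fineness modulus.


FM = sum(cumulative % retained) / 100
= 319 / 100
= 3.19

3.19


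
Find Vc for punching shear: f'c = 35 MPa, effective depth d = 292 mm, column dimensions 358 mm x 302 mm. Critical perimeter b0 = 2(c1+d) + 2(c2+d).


b0 = 2*(358 + 292) + 2*(302 + 292) = 2488 mm
Vc = 0.33 * sqrt(35) * 2488 * 292 / 1000
= 1418.34 kN

1418.34


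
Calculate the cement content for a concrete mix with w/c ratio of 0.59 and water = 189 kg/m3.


Cement = water / (w/c)
= 189 / 0.59
= 320.3 kg/m3

320.3


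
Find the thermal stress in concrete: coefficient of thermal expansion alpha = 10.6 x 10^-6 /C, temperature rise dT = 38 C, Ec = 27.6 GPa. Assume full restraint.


sigma = alpha * dT * Ec
= 10.6e-6 * 38 * 27.6 * 1000
= 11.117 MPa

11.117


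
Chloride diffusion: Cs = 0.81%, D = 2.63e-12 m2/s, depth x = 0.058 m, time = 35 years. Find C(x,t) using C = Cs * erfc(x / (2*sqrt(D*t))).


t_seconds = 35 * 365.25 * 24 * 3600 = 1104516000.0 s
arg = 0.058 / (2 * sqrt(2.63e-12 * 1104516000.0))
= 0.5381
erfc(0.5381) = 0.4467
C = 0.81 * 0.4467 = 0.3618%

0.3618


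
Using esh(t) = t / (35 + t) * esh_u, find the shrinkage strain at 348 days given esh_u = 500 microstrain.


esh(348) = 348 / (35 + 348) * 500
= 348 / 383 * 500
= 454.3 microstrain

454.3


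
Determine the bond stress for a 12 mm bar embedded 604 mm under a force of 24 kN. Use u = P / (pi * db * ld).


u = P / (pi * db * ld)
= 24 * 1000 / (pi * 12 * 604)
= 1.054 MPa

1.054


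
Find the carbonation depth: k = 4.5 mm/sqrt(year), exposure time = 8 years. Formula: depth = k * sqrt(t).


depth = k * sqrt(t)
= 4.5 * sqrt(8)
= 12.73 mm

12.73


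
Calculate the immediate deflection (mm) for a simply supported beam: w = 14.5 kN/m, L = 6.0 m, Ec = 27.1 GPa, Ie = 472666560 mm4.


Convert: L = 6.0 m = 6000 mm, Ec = 27.1 GPa = 27100 MPa
delta = 5 * 14.5 * 6000^4 / (384 * 27100 * 472666560)
= 19.1 mm

19.1


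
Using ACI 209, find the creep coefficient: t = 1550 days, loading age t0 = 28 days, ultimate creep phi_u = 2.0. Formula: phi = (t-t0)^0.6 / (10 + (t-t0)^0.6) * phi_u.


dt = 1550 - 28 = 1522
phi = 1522^0.6 / (10 + 1522^0.6) * 2.0
= 1.781

1.781


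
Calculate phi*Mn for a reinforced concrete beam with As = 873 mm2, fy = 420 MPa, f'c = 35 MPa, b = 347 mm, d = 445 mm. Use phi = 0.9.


a = As * fy / (0.85 * f'c * b)
= 873 * 420 / (0.85 * 35 * 347)
= 35.5179 mm
Mn = As * fy * (d - a/2) / 10^6
= 156.6522 kN-m
phi*Mn = 0.9 * 156.6522 = 140.99 kN-m

140.99


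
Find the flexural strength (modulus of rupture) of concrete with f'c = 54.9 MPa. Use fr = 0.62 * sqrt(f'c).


fr = 0.62 * sqrt(54.9)
= 4.594 MPa

4.594


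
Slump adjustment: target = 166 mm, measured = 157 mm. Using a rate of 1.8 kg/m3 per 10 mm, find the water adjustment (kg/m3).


Difference = 166 - 157 = 9 mm
Water adjustment = 9 * 1.8 / 10 = 1.6 kg/m3

1.6


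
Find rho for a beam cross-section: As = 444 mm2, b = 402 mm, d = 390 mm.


rho = As / (b * d)
= 444 / (402 * 390)
= 0.0028

0.0028


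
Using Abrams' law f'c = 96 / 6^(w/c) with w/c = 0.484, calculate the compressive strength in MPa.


f'c = 96 / 6^0.484
= 96 / 2.38
= 40.33 MPa

40.33


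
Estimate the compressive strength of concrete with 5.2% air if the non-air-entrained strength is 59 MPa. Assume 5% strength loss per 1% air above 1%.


Strength loss = (5.2 - 1) * 5 = 21.0%
f'c = 59 * (1 - 21.0/100)
= 46.61 MPa

46.61


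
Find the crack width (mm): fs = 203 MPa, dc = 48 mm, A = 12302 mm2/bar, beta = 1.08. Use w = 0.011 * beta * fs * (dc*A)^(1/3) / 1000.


w = 0.011 * beta * fs * (dc * A)^(1/3) / 1000
= 0.011 * 1.08 * 203 * (48 * 12302)^(1/3) / 1000
= 0.202 mm

0.202


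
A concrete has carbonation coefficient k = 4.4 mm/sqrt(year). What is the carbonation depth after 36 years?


depth = k * sqrt(t)
= 4.4 * sqrt(36)
= 26.4 mm

26.4


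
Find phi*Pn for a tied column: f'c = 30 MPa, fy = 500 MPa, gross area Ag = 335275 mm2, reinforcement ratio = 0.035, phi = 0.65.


Ast = rho * Ag = 0.035 * 335275 = 11734.625 mm2
phi*Pn = 0.65 * 0.80 * (0.85 * 30 * (335275 - 11734.625) + 500 * 11734.625) / 1000
= 7341.15 kN

7341.15


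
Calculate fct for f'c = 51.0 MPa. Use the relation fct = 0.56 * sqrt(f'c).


fct = 0.56 * sqrt(51.0)
= 0.56 * 7.141
= 3.999 MPa

3.999


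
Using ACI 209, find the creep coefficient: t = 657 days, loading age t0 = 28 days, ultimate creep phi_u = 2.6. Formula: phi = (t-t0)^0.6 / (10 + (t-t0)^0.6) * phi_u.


dt = 657 - 28 = 629
phi = 629^0.6 / (10 + 629^0.6) * 2.6
= 2.15

2.15


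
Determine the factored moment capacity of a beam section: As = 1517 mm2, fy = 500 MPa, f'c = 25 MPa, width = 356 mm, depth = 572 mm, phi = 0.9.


a = As * fy / (0.85 * f'c * b)
= 1517 * 500 / (0.85 * 25 * 356)
= 100.2644 mm
Mn = As * fy * (d - a/2) / 10^6
= 395.8367 kN-m
phi*Mn = 0.9 * 395.8367 = 356.25 kN-m

356.25


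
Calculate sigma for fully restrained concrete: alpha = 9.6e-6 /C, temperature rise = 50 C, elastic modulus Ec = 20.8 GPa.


sigma = alpha * dT * Ec
= 9.6e-6 * 50 * 20.8 * 1000
= 9.984 MPa

9.984


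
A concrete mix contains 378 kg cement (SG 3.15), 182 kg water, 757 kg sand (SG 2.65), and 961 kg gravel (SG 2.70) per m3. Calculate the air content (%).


Vol cement = 378 / (3.15 * 1000) = 0.12 m3
Vol water = 182 / 1000 = 0.182 m3
Vol sand = 757 / (2.65 * 1000) = 0.28566 m3
Vol gravel = 961 / (2.70 * 1000) = 0.355926 m3
Total solid + water volume = 0.943586 m3
Air = (1 - 0.943586) * 100 = 5.64%

5.64


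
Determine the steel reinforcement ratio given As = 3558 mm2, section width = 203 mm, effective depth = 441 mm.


rho = As / (b * d)
= 3558 / (203 * 441)
= 0.0397

0.0397


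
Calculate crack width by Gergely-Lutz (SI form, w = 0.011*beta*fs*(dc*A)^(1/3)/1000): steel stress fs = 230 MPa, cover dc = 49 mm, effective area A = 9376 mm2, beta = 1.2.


w = 0.011 * beta * fs * (dc * A)^(1/3) / 1000
= 0.011 * 1.2 * 230 * (49 * 9376)^(1/3) / 1000
= 0.234 mm

0.234


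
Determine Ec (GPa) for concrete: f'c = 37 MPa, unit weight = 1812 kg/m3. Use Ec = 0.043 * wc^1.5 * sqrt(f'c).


Ec = 0.043 * 1812^1.5 * sqrt(37) / 1000
= 20.17 GPa

20.17


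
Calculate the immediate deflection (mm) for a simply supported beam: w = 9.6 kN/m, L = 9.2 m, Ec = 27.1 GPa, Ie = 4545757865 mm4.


Convert: L = 9.2 m = 9200 mm, Ec = 27.1 GPa = 27100 MPa
delta = 5 * 9.6 * 9200^4 / (384 * 27100 * 4545757865)
= 7.27 mm

7.27


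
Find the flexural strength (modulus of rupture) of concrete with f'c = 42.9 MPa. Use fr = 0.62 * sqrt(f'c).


fr = 0.62 * sqrt(42.9)
= 4.061 MPa

4.061


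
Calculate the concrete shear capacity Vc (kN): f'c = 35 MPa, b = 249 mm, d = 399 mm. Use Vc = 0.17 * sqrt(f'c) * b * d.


Vc = 0.17 * sqrt(35) * 249 * 399 / 1000
= 99.92 kN

99.92


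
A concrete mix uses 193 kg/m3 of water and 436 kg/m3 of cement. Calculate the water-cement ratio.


w/c = water / cement
w/c = 193 / 436 = 0.443

0.443


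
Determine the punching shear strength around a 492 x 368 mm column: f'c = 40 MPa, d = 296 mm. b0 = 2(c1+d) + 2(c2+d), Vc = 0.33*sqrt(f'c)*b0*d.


b0 = 2*(492 + 296) + 2*(368 + 296) = 2904 mm
Vc = 0.33 * sqrt(40) * 2904 * 296 / 1000
= 1794.04 kN

1794.04


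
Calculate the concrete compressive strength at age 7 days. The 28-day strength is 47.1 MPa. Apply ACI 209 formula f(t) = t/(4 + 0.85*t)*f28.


f(7) = 7 / (4 + 0.85 * 7) * 47.1
= 7 / 9.95 * 47.1
= 33.14 MPa

33.14


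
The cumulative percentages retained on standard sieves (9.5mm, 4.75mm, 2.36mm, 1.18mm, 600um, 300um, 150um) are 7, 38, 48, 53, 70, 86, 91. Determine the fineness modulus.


FM = sum(cumulative % retained) / 100
= 393 / 100
= 3.93

3.93


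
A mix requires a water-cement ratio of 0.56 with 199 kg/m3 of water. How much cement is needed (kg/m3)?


Cement = water / (w/c)
= 199 / 0.56
= 355.4 kg/m3

355.4


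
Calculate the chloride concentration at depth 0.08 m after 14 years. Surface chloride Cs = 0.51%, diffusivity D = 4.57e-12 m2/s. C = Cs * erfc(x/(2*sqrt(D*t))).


t_seconds = 14 * 365.25 * 24 * 3600 = 441806400.0 s
arg = 0.08 / (2 * sqrt(4.57e-12 * 441806400.0))
= 0.8902
erfc(0.8902) = 0.2081
C = 0.51 * 0.2081 = 0.1061%

0.1061


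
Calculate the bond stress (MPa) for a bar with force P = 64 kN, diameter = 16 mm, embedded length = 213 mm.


u = P / (pi * db * ld)
= 64 * 1000 / (pi * 16 * 213)
= 5.978 MPa

5.978


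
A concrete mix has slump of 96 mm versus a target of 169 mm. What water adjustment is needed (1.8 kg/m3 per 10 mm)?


Difference = 169 - 96 = 73 mm
Water adjustment = 73 * 1.8 / 10 = 13.1 kg/m3

13.1


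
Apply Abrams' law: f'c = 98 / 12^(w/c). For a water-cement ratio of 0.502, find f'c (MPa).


f'c = 98 / 12^0.502
= 98 / 3.481
= 28.15 MPa

28.15


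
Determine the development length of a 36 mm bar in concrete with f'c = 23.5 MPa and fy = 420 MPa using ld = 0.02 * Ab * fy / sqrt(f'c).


Ab = pi * 36^2 / 4 = 1017.876 mm2
ld = 0.02 * 1017.876 * 420 / sqrt(23.5)
= 1763.8 mm

1763.8


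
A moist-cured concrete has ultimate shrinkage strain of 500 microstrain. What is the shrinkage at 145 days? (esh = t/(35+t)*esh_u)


esh(145) = 145 / (35 + 145) * 500
= 145 / 180 * 500
= 402.8 microstrain

402.8


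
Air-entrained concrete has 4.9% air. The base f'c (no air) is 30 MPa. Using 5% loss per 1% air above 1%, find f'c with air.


Strength loss = (4.9 - 1) * 5 = 19.5%
f'c = 30 * (1 - 19.5/100)
= 24.15 MPa

24.15


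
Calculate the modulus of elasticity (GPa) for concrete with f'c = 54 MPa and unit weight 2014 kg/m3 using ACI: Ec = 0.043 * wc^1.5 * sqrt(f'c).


Ec = 0.043 * 2014^1.5 * sqrt(54) / 1000
= 28.56 GPa

28.56


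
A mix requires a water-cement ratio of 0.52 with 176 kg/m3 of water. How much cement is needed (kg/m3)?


Cement = water / (w/c)
= 176 / 0.52
= 338.5 kg/m3

338.5


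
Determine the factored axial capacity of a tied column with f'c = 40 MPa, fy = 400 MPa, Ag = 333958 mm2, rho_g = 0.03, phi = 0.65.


Ast = rho * Ag = 0.03 * 333958 = 10018.74 mm2
phi*Pn = 0.65 * 0.80 * (0.85 * 40 * (333958 - 10018.74) + 400 * 10018.74) / 1000
= 7811.14 kN

7811.14


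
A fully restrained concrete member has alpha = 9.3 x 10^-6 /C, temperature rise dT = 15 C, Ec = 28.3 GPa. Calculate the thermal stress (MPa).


sigma = alpha * dT * Ec
= 9.3e-6 * 15 * 28.3 * 1000
= 3.948 MPa

3.948


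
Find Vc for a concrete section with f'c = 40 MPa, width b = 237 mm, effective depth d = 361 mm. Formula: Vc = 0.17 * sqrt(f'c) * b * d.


Vc = 0.17 * sqrt(40) * 237 * 361 / 1000
= 91.99 kN

91.99


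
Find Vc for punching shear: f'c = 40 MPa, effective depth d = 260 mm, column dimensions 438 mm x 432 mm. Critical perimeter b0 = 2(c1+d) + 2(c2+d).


b0 = 2*(438 + 260) + 2*(432 + 260) = 2780 mm
Vc = 0.33 * sqrt(40) * 2780 * 260 / 1000
= 1508.56 kN

1508.56


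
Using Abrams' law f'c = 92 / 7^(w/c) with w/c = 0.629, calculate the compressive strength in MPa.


f'c = 92 / 7^0.629
= 92 / 3.401
= 27.05 MPa

27.05


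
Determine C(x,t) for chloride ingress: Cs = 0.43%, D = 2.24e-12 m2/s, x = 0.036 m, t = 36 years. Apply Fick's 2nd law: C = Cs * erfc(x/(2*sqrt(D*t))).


t_seconds = 36 * 365.25 * 24 * 3600 = 1136073600.0 s
arg = 0.036 / (2 * sqrt(2.24e-12 * 1136073600.0))
= 0.3568
erfc(0.3568) = 0.6138
C = 0.43 * 0.6138 = 0.2639%

0.2639


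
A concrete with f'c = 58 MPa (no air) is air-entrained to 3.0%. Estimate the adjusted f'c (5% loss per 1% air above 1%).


Strength loss = (3.0 - 1) * 5 = 10.0%
f'c = 58 * (1 - 10.0/100)
= 52.2 MPa

52.2


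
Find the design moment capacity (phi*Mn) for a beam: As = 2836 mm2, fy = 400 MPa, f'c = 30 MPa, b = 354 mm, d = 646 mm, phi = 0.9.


a = As * fy / (0.85 * f'c * b)
= 2836 * 400 / (0.85 * 30 * 354)
= 125.6674 mm
Mn = As * fy * (d - a/2) / 10^6
= 661.5438 kN-m
phi*Mn = 0.9 * 661.5438 = 595.39 kN-m

595.39


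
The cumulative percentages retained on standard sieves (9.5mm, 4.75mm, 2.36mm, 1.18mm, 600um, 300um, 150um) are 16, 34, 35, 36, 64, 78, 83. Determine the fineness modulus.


FM = sum(cumulative % retained) / 100
= 346 / 100
= 3.46

3.46


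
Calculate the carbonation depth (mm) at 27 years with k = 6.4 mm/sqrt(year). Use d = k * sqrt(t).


depth = k * sqrt(t)
= 6.4 * sqrt(27)
= 33.26 mm

33.26


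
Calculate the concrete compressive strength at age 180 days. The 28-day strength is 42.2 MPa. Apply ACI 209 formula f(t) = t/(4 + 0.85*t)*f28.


f(180) = 180 / (4 + 0.85 * 180) * 42.2
= 180 / 157.0 * 42.2
= 48.38 MPa

48.38


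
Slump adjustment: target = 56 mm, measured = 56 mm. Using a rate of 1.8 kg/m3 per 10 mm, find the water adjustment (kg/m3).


Difference = 56 - 56 = 0 mm
Water adjustment = 0 * 1.8 / 10 = 0.0 kg/m3

0.0


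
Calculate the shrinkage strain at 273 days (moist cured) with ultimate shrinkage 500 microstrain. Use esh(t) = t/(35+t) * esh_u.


esh(273) = 273 / (35 + 273) * 500
= 273 / 308 * 500
= 443.2 microstrain

443.2


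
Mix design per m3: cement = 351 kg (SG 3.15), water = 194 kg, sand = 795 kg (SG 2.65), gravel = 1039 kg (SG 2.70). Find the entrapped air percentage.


Vol cement = 351 / (3.15 * 1000) = 0.111429 m3
Vol water = 194 / 1000 = 0.194 m3
Vol sand = 795 / (2.65 * 1000) = 0.3 m3
Vol gravel = 1039 / (2.70 * 1000) = 0.384815 m3
Total solid + water volume = 0.990243 m3
Air = (1 - 0.990243) * 100 = 0.98%

0.98


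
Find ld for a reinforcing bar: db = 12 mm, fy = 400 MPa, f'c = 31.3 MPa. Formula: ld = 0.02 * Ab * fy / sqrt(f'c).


Ab = pi * 12^2 / 4 = 113.097 mm2
ld = 0.02 * 113.097 * 400 / sqrt(31.3)
= 161.7 mm

161.7


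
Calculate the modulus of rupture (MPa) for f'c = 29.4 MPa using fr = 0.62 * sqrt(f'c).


fr = 0.62 * sqrt(29.4)
= 3.362 MPa

3.362


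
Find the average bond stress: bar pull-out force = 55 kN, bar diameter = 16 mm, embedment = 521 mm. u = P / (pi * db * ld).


u = P / (pi * db * ld)
= 55 * 1000 / (pi * 16 * 521)
= 2.1 MPa

2.1


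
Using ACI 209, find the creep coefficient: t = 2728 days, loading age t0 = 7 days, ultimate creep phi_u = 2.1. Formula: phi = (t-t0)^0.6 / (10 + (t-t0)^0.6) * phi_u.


dt = 2728 - 7 = 2721
phi = 2721^0.6 / (10 + 2721^0.6) * 2.1
= 1.932

1.932


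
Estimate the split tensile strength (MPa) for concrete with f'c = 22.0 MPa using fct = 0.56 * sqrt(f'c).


fct = 0.56 * sqrt(22.0)
= 0.56 * 4.69
= 2.627 MPa

2.627


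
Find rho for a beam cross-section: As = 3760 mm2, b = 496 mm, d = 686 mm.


rho = As / (b * d)
= 3760 / (496 * 686)
= 0.0111

0.0111


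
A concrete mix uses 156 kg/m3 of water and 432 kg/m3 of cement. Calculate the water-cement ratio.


w/c = water / cement
w/c = 156 / 432 = 0.361

0.361


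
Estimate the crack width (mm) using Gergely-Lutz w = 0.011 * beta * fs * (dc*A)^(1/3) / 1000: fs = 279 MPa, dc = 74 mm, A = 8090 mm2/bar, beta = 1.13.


w = 0.011 * beta * fs * (dc * A)^(1/3) / 1000
= 0.011 * 1.13 * 279 * (74 * 8090)^(1/3) / 1000
= 0.292 mm

0.292


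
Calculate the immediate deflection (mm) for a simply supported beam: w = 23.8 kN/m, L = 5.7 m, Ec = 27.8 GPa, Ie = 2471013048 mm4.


Convert: L = 5.7 m = 5700 mm, Ec = 27.8 GPa = 27800 MPa
delta = 5 * 23.8 * 5700^4 / (384 * 27800 * 2471013048)
= 4.76 mm

4.76


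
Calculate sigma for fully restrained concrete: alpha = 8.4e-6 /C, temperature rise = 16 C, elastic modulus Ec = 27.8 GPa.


sigma = alpha * dT * Ec
= 8.4e-6 * 16 * 27.8 * 1000
= 3.736 MPa

3.736


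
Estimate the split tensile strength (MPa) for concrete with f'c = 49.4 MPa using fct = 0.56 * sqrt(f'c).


fct = 0.56 * sqrt(49.4)
= 0.56 * 7.029
= 3.936 MPa

3.936


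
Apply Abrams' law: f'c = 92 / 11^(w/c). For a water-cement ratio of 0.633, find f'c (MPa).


f'c = 92 / 11^0.633
= 92 / 4.562
= 20.16 MPa

20.16


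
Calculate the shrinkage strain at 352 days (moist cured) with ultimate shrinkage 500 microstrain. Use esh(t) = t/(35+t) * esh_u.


esh(352) = 352 / (35 + 352) * 500
= 352 / 387 * 500
= 454.8 microstrain

454.8


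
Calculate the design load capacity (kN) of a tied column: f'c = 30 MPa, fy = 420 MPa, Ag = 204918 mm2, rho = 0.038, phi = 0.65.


Ast = rho * Ag = 0.038 * 204918 = 7786.884 mm2
phi*Pn = 0.65 * 0.80 * (0.85 * 30 * (204918 - 7786.884) + 420 * 7786.884) / 1000
= 4314.61 kN

4314.61


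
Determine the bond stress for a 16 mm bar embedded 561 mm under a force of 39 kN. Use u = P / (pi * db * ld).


u = P / (pi * db * ld)
= 39 * 1000 / (pi * 16 * 561)
= 1.383 MPa

1.383


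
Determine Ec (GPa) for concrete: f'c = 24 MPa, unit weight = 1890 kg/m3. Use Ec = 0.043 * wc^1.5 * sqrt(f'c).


Ec = 0.043 * 1890^1.5 * sqrt(24) / 1000
= 17.31 GPa

17.31


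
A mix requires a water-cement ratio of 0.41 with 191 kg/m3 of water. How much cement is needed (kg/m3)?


Cement = water / (w/c)
= 191 / 0.41
= 465.9 kg/m3

465.9


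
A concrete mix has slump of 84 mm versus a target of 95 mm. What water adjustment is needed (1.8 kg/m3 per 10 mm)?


Difference = 95 - 84 = 11 mm
Water adjustment = 11 * 1.8 / 10 = 2.0 kg/m3

2.0


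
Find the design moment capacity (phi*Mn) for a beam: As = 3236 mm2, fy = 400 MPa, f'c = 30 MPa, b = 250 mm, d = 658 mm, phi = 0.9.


a = As * fy / (0.85 * f'c * b)
= 3236 * 400 / (0.85 * 30 * 250)
= 203.0431 mm
Mn = As * fy * (d - a/2) / 10^6
= 720.3057 kN-m
phi*Mn = 0.9 * 720.3057 = 648.28 kN-m

648.28


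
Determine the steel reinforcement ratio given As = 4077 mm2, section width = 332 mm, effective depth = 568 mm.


rho = As / (b * d)
= 4077 / (332 * 568)
= 0.0216

0.0216


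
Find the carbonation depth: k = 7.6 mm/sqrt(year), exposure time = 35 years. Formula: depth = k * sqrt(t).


depth = k * sqrt(t)
= 7.6 * sqrt(35)
= 44.96 mm

44.96


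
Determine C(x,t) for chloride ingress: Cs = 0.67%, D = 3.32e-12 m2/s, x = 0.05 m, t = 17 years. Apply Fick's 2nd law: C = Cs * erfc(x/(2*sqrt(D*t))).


t_seconds = 17 * 365.25 * 24 * 3600 = 536479200.0 s
arg = 0.05 / (2 * sqrt(3.32e-12 * 536479200.0))
= 0.5924
erfc(0.5924) = 0.4022
C = 0.67 * 0.4022 = 0.2695%

0.2695


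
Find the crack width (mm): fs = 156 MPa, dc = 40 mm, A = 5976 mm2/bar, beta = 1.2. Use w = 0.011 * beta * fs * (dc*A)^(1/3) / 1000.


w = 0.011 * beta * fs * (dc * A)^(1/3) / 1000
= 0.011 * 1.2 * 156 * (40 * 5976)^(1/3) / 1000
= 0.128 mm

0.128


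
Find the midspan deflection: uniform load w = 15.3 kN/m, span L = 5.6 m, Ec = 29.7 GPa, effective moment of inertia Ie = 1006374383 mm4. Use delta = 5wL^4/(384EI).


Convert: L = 5.6 m = 5600 mm, Ec = 29.7 GPa = 29700 MPa
delta = 5 * 15.3 * 5600^4 / (384 * 29700 * 1006374383)
= 6.55 mm

6.55


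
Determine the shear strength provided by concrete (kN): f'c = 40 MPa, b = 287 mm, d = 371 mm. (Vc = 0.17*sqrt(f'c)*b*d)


Vc = 0.17 * sqrt(40) * 287 * 371 / 1000
= 114.48 kN

114.48


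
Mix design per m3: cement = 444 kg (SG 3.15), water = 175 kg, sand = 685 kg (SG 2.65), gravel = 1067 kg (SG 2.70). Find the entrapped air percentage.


Vol cement = 444 / (3.15 * 1000) = 0.140952 m3
Vol water = 175 / 1000 = 0.175 m3
Vol sand = 685 / (2.65 * 1000) = 0.258491 m3
Vol gravel = 1067 / (2.70 * 1000) = 0.395185 m3
Total solid + water volume = 0.969628 m3
Air = (1 - 0.969628) * 100 = 3.04%

3.04


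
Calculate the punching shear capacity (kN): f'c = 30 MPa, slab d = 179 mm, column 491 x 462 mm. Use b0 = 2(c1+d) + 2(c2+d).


b0 = 2*(491 + 179) + 2*(462 + 179) = 2622 mm
Vc = 0.33 * sqrt(30) * 2622 * 179 / 1000
= 848.32 kN

848.32


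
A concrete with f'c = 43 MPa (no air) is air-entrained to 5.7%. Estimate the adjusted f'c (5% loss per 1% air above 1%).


Strength loss = (5.7 - 1) * 5 = 23.5%
f'c = 43 * (1 - 23.5/100)
= 32.9 MPa

32.9


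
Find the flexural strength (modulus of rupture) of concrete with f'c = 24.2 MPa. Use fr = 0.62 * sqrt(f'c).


fr = 0.62 * sqrt(24.2)
= 3.05 MPa

3.05


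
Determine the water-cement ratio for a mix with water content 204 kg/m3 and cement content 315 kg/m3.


w/c = water / cement
w/c = 204 / 315 = 0.648

0.648


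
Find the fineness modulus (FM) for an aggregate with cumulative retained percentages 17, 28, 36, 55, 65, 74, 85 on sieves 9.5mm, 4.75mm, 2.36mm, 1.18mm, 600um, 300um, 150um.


FM = sum(cumulative % retained) / 100
= 360 / 100
= 3.6

3.6


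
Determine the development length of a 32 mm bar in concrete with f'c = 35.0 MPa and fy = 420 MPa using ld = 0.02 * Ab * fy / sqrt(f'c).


Ab = pi * 32^2 / 4 = 804.248 mm2
ld = 0.02 * 804.248 * 420 / sqrt(35.0)
= 1141.9 mm

1141.9


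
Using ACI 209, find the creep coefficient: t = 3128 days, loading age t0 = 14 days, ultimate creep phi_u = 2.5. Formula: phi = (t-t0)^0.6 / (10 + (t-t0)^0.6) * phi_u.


dt = 3128 - 14 = 3114
phi = 3114^0.6 / (10 + 3114^0.6) * 2.5
= 2.314

2.314


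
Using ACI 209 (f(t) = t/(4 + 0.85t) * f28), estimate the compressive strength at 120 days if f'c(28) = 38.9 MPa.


f(120) = 120 / (4 + 0.85 * 120) * 38.9
= 120 / 106.0 * 38.9
= 44.04 MPa

44.04


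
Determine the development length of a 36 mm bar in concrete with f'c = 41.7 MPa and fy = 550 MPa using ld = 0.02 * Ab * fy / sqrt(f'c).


Ab = pi * 36^2 / 4 = 1017.876 mm2
ld = 0.02 * 1017.876 * 550 / sqrt(41.7)
= 1733.9 mm

1733.9


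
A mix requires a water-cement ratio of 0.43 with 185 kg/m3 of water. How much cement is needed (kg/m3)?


Cement = water / (w/c)
= 185 / 0.43
= 430.2 kg/m3

430.2


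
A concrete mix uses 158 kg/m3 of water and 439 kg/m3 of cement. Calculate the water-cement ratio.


w/c = water / cement
w/c = 158 / 439 = 0.36

0.36


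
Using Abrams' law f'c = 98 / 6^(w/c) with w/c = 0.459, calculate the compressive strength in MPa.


f'c = 98 / 6^0.459
= 98 / 2.276
= 43.06 MPa

43.06


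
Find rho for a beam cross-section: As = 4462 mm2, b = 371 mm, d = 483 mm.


rho = As / (b * d)
= 4462 / (371 * 483)
= 0.0249

0.0249


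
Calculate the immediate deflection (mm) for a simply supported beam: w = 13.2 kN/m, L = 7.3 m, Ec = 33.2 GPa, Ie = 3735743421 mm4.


Convert: L = 7.3 m = 7300 mm, Ec = 33.2 GPa = 33200 MPa
delta = 5 * 13.2 * 7300^4 / (384 * 33200 * 3735743421)
= 3.94 mm

3.94


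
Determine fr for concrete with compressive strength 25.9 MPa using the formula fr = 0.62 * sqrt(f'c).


fr = 0.62 * sqrt(25.9)
= 3.155 MPa

3.155


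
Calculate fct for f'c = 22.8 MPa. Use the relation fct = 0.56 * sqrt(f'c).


fct = 0.56 * sqrt(22.8)
= 0.56 * 4.775
= 2.674 MPa

2.674


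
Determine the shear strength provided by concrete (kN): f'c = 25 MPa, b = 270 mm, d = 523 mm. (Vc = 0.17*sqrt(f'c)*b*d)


Vc = 0.17 * sqrt(25) * 270 * 523 / 1000
= 120.03 kN

120.03


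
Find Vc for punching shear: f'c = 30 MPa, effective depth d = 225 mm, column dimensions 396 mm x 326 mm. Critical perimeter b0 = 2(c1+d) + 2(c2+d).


b0 = 2*(396 + 225) + 2*(326 + 225) = 2344 mm
Vc = 0.33 * sqrt(30) * 2344 * 225 / 1000
= 953.27 kN

953.27


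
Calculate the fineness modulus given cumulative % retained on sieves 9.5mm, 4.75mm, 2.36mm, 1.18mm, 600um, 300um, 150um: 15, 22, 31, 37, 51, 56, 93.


FM = sum(cumulative % retained) / 100
= 305 / 100
= 3.05

3.05


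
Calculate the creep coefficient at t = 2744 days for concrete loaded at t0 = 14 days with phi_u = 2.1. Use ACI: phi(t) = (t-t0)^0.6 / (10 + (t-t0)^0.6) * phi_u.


dt = 2744 - 14 = 2730
phi = 2730^0.6 / (10 + 2730^0.6) * 2.1
= 1.932

1.932


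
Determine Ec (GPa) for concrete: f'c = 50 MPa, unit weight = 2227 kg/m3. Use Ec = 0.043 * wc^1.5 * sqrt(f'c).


Ec = 0.043 * 2227^1.5 * sqrt(50) / 1000
= 31.95 GPa

31.95


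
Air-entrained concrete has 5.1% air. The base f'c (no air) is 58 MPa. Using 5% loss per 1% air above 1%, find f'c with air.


Strength loss = (5.1 - 1) * 5 = 20.5%
f'c = 58 * (1 - 20.5/100)
= 46.11 MPa

46.11


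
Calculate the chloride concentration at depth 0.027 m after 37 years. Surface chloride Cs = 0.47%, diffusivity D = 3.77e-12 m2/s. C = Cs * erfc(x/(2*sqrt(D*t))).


t_seconds = 37 * 365.25 * 24 * 3600 = 1167631200.0 s
arg = 0.027 / (2 * sqrt(3.77e-12 * 1167631200.0))
= 0.2035
erfc(0.2035) = 0.7735
C = 0.47 * 0.7735 = 0.3636%

0.3636


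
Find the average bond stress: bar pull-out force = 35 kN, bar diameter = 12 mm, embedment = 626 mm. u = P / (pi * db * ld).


u = P / (pi * db * ld)
= 35 * 1000 / (pi * 12 * 626)
= 1.483 MPa

1.483


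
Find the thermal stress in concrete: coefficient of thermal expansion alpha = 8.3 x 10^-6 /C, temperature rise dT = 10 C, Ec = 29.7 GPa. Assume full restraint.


sigma = alpha * dT * Ec
= 8.3e-6 * 10 * 29.7 * 1000
= 2.465 MPa

2.465


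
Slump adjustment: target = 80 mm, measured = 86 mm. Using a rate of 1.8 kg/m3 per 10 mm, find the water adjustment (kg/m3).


Difference = 80 - 86 = -6 mm
Water adjustment = -6 * 1.8 / 10 = -1.1 kg/m3

-1.1


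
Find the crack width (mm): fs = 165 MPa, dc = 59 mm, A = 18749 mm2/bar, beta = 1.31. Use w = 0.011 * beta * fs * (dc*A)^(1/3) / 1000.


w = 0.011 * beta * fs * (dc * A)^(1/3) / 1000
= 0.011 * 1.31 * 165 * (59 * 18749)^(1/3) / 1000
= 0.246 mm

0.246


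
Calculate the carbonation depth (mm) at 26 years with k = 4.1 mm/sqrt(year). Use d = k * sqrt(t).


depth = k * sqrt(t)
= 4.1 * sqrt(26)
= 20.91 mm

20.91


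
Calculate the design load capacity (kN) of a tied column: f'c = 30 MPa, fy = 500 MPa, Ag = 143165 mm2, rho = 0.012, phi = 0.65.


Ast = rho * Ag = 0.012 * 143165 = 1717.98 mm2
phi*Pn = 0.65 * 0.80 * (0.85 * 30 * (143165 - 1717.98) + 500 * 1717.98) / 1000
= 2322.26 kN

2322.26


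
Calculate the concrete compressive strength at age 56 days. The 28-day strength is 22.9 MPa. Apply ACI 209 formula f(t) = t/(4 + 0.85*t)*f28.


f(56) = 56 / (4 + 0.85 * 56) * 22.9
= 56 / 51.6 * 22.9
= 24.85 MPa

24.85


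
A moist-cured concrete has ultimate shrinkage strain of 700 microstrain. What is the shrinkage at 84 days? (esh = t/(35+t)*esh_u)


esh(84) = 84 / (35 + 84) * 700
= 84 / 119 * 700
= 494.1 microstrain

494.1
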